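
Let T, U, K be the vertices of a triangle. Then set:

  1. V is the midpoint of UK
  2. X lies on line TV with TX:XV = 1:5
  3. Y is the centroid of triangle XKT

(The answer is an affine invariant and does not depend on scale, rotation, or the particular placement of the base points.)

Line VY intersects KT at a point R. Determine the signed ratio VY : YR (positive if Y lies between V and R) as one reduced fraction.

Set T = (0, 0), U = (1, 0), K = (0, 1); any affine frame gives the same invariant.
1. V is the midpoint of UK ⇒ V = (1/2, 1/2)
2. X lies on line TV with TX:XV = 1:5 ⇒ X = (1/12, 1/12)
3. Y is the centroid of triangle XKT ⇒ Y = (1/36, 13/36)
line VY meets KT at R = (0, 6/17)
Y = V + t·(R−V) with t = 17/18, so VY:YR = 17/18:1/18

VY:YR = 17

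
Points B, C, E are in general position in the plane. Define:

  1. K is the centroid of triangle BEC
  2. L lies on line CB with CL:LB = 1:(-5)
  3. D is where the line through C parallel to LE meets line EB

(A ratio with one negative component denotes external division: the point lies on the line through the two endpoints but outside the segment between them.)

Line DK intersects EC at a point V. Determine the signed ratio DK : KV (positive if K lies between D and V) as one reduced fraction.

DK:KV = -2/5

Work in coordinates with B = (0, 0), C = (1, 0), E = (0, 1).
1. K is the centroid of triangle BEC ⇒ K = (1/3, 1/3)
2. L lies on line CB with CL:LB = 1:(-5) ⇒ L = (5/4, 0)
3. D is where the line through C parallel to LE meets line EB ⇒ D = (0, 4/5)
line DK meets EC at V = (-1/2, 3/2)
K = D + t·(V−D) with t = -2/3, so DK:KV = -2/3:5/3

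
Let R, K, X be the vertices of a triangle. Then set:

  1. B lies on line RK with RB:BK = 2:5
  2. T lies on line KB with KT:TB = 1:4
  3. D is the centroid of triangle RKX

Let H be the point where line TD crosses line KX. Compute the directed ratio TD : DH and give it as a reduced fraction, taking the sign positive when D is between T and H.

TD:DH = -4/7

Assign R = (0, 0), K = (1, 0), X = (0, 1) — the answer is frame-independent, so this choice is without loss of generality.
1. B lies on line RK with RB:BK = 2:5 ⇒ B = (2/7, 0)
2. T lies on line KB with KT:TB = 1:4 ⇒ T = (6/7, 0)
3. D is the centroid of triangle RKX ⇒ D = (1/3, 1/3)
line TD meets KX at H = (5/4, -1/4)
D = T + t·(H−T) with t = -4/3, so TD:DH = -4/3:7/3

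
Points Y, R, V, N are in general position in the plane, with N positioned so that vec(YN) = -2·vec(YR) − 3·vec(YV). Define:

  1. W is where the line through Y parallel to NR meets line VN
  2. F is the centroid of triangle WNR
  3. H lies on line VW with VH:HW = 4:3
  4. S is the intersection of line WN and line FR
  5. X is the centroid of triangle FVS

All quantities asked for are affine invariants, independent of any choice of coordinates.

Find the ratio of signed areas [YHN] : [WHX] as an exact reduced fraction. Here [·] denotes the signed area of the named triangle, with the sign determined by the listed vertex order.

Work in coordinates with Y = (0, 0), R = (1, 0), V = (0, 1), N = (-2, -3).
1. W is where the line through Y parallel to NR meets line VN ⇒ W = (-1, -1)
2. F is the centroid of triangle WNR ⇒ F = (-2/3, -4/3)
3. H lies on line VW with VH:HW = 4:3 ⇒ H = (-4/7, -1/7)
4. S is the intersection of line WN and line FR ⇒ S = (-3/2, -2)
5. X is the centroid of triangle FVS ⇒ X = (-13/18, -7/9)
2·[YHN] = 10/7, 2·[WHX] = -1/7
[YHN]:[WHX] = 10/7:-1/7 = -10

[YHN]:[WHX] = -10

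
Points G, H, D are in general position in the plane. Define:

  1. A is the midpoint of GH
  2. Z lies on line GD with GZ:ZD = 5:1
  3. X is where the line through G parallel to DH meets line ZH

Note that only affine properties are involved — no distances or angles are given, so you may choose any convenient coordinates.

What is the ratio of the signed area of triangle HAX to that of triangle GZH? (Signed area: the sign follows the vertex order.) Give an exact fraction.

Set G = (0, 0), H = (1, 0), D = (0, 1); any affine frame gives the same invariant.
1. A is the midpoint of GH ⇒ A = (1/2, 0)
2. Z lies on line GD with GZ:ZD = 5:1 ⇒ Z = (0, 5/6)
3. X is where the line through G parallel to DH meets line ZH ⇒ X = (-5, 5)
2·[HAX] = -5/2, 2·[GZH] = -5/6
[HAX]:[GZH] = -5/2:-5/6 = 3

[HAX]:[GZH] = 3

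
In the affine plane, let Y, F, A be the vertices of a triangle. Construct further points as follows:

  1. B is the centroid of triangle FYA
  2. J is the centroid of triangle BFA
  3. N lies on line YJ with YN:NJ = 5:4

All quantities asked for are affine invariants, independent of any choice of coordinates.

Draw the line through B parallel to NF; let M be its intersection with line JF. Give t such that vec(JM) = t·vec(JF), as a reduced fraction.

Set Y = (0, 0), F = (1, 0), A = (0, 1); any affine frame gives the same invariant.
1. B is the centroid of triangle FYA ⇒ B = (1/3, 1/3)
2. J is the centroid of triangle BFA ⇒ J = (4/9, 4/9)
3. N lies on line YJ with YN:NJ = 5:4 ⇒ N = (20/81, 20/81)
through B parallel to NF: direction (61/81, -20/81); meets JF at M = (109/144, 7/36)
M = J + t·(F−J) with t = 9/16

t = 9/16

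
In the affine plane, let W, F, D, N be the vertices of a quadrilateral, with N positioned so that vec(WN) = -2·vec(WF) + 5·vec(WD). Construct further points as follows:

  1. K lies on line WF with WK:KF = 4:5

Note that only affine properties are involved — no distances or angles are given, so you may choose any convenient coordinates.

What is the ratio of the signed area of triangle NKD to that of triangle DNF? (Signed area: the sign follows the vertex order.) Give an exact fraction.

Work in coordinates with W = (0, 0), F = (1, 0), D = (0, 1), N = (-2, 5).
1. K lies on line WF with WK:KF = 4:5 ⇒ K = (4/9, 0)
2·[NKD] = 2/9, 2·[DNF] = -2
[NKD]:[DNF] = 2/9:-2 = -1/9

[NKD]:[DNF] = -1/9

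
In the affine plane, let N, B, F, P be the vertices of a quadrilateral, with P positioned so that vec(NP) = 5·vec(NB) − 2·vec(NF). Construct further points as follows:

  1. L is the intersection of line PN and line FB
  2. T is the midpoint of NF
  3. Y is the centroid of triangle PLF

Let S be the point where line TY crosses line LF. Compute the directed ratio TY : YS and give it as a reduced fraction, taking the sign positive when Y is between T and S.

TY:YS = -7/4

Assign N = (0, 0), B = (1, 0), F = (0, 1), P = (5, -2) — the answer is frame-independent, so this choice is without loss of generality.
1. L is the intersection of line PN and line FB ⇒ L = (5/3, -2/3)
2. T is the midpoint of NF ⇒ T = (0, 1/2)
3. Y is the centroid of triangle PLF ⇒ Y = (20/9, -5/9)
line TY meets LF at S = (20/21, 1/21)
Y = T + t·(S−T) with t = 7/3, so TY:YS = 7/3:-4/3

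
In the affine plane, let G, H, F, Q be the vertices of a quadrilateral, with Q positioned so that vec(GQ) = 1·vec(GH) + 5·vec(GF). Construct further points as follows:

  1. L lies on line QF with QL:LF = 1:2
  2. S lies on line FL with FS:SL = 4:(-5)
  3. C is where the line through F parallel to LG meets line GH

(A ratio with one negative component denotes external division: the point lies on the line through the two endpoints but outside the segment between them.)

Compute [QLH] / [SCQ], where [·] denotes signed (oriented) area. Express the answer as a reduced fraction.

[QLH]:[SCQ] = 5/3

Work in coordinates with G = (0, 0), H = (1, 0), F = (0, 1), Q = (1, 5).
1. L lies on line QF with QL:LF = 1:2 ⇒ L = (2/3, 11/3)
2. S lies on line FL with FS:SL = 4:(-5) ⇒ S = (-8/3, -29/3)
3. C is where the line through F parallel to LG meets line GH ⇒ C = (-2/11, 0)
2·[QLH] = 5/3, 2·[SCQ] = 1
[QLH]:[SCQ] = 5/3:1 = 5/3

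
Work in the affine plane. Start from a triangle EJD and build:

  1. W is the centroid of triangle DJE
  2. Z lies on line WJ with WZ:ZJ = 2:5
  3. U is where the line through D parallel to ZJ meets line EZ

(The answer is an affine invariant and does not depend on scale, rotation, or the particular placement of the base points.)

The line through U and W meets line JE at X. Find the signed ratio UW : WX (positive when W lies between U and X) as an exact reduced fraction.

Assign E = (0, 0), J = (1, 0), D = (0, 1) — the answer is frame-independent, so this choice is without loss of generality.
1. W is the centroid of triangle DJE ⇒ W = (1/3, 1/3)
2. Z lies on line WJ with WZ:ZJ = 2:5 ⇒ Z = (11/21, 5/21)
3. U is where the line through D parallel to ZJ meets line EZ ⇒ U = (22/21, 10/21)
line UW meets JE at X = (-4/3, 0)
W = U + t·(X−U) with t = 3/10, so UW:WX = 3/10:7/10

UW:WX = 3/7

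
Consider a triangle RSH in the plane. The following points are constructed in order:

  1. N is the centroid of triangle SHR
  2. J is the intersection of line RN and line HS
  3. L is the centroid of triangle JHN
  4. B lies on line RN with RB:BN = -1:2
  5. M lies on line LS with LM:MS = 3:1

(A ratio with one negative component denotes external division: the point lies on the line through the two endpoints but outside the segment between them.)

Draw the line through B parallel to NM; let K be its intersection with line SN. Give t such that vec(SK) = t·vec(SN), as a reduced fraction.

t = -29/3

Set R = (0, 0), S = (1, 0), H = (0, 1); any affine frame gives the same invariant.
1. N is the centroid of triangle SHR ⇒ N = (1/3, 1/3)
2. J is the intersection of line RN and line HS ⇒ J = (1/2, 1/2)
3. L is the centroid of triangle JHN ⇒ L = (5/18, 11/18)
4. B lies on line RN with RB:BN = -1:2 ⇒ B = (-1/3, -1/3)
5. M lies on line LS with LM:MS = 3:1 ⇒ M = (59/72, 11/72)
through B parallel to NM: direction (35/72, -13/72); meets SN at K = (67/9, -29/9)
K = S + t·(N−S) with t = -29/3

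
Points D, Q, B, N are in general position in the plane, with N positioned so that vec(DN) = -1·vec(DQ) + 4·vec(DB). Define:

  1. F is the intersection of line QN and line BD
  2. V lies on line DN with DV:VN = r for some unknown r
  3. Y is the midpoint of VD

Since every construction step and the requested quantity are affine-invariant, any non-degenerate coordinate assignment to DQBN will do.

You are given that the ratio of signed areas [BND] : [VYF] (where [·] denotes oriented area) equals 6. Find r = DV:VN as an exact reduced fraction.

r = 1/5

Work in coordinates with D = (0, 0), Q = (1, 0), B = (0, 1), N = (-1, 4).
1. F is the intersection of line QN and line BD ⇒ F = (0, 2)
2. With DV:VN = r, write λ = r/(r+1) so V = D + λ·(N−D); V is affine-linear in λ
3. Y is the midpoint of VD ⇒ Y is an affine combination of earlier points and hence also affine-linear in λ
Every point depending on V is an affine combination of V and λ-independent points, so each such coordinate is linear in λ; the λ² term in each signed area is a multiple of (N−D)×(N−D) = 0, so 2·[BND] and 2·[VYF] are each linear in λ. Evaluating at λ=0 and λ=1:
  2·[BND] = 1,   2·[VYF] = λ
So [BND]:[VYF] = (1) / (λ). Setting this equal to 6:
  1 = 6·(λ)  ⇒  λ = 1/6
Then r = λ/(1−λ) = (1/6)/(5/6) = 1/5. Check: with r = 1/5, V = (-1/6, 2/3) and [BND]:[VYF] = 6 as required.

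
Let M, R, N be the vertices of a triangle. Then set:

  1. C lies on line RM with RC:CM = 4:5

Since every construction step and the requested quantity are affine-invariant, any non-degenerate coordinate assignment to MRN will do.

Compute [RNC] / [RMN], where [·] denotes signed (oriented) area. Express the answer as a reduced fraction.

[RNC]:[RMN] = -4/9

Assign M = (0, 0), R = (1, 0), N = (0, 1) — the answer is frame-independent, so this choice is without loss of generality.
1. C lies on line RM with RC:CM = 4:5 ⇒ C = (5/9, 0)
2·[RNC] = 4/9, 2·[RMN] = -1
[RNC]:[RMN] = 4/9:-1 = -4/9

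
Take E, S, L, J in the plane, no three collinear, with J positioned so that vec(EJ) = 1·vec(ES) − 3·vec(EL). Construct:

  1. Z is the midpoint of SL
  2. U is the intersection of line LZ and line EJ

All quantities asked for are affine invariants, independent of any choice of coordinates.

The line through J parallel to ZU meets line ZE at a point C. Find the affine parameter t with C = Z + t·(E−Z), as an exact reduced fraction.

t = 3

Choose coordinates E = (0, 0), S = (1, 0), L = (0, 1), J = (1, -3).
1. Z is the midpoint of SL ⇒ Z = (1/2, 1/2)
2. U is the intersection of line LZ and line EJ ⇒ U = (-1/2, 3/2)
through J parallel to ZU: direction (-1, 1); meets ZE at C = (-1, -1)
C = Z + t·(E−Z) with t = 3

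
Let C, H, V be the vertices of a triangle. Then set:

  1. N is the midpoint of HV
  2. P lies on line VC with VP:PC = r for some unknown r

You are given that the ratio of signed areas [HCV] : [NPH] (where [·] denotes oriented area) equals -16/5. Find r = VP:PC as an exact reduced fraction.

Work in coordinates with C = (0, 0), H = (1, 0), V = (0, 1).
1. N is the midpoint of HV ⇒ N = (1/2, 1/2)
2. With VP:PC = r, write λ = r/(r+1) so P = V + λ·(C−V); P is affine-linear in λ
Every point depending on P is an affine combination of P and λ-independent points, so each such coordinate is linear in λ; the λ² term in each signed area is a multiple of (C−V)×(C−V) = 0, so 2·[HCV] and 2·[NPH] are each linear in λ. Evaluating at λ=0 and λ=1:
  2·[HCV] = -1,   2·[NPH] = 1/2·λ
So [HCV]:[NPH] = (-1) / (1/2·λ). Setting this equal to -16/5:
  -1 = -16/5·(1/2·λ)  ⇒  λ = 5/8
Then r = λ/(1−λ) = (5/8)/(3/8) = 5/3. Check: with r = 5/3, P = (0, 3/8) and [HCV]:[NPH] = -16/5 as required.

r = 5/3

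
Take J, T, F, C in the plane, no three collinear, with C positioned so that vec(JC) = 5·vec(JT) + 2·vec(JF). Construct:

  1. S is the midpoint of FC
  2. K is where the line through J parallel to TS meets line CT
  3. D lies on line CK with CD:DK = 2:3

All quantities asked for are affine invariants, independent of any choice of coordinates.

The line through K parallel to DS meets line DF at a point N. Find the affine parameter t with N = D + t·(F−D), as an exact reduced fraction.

t = 3/2

Set J = (0, 0), T = (1, 0), F = (0, 1), C = (5, 2); any affine frame gives the same invariant.
1. S is the midpoint of FC ⇒ S = (5/2, 3/2)
2. K is where the line through J parallel to TS meets line CT ⇒ K = (-1, -1)
3. D lies on line CK with CD:DK = 2:3 ⇒ D = (13/5, 4/5)
through K parallel to DS: direction (-1/10, 7/10); meets DF at N = (-13/10, 11/10)
N = D + t·(F−D) with t = 3/2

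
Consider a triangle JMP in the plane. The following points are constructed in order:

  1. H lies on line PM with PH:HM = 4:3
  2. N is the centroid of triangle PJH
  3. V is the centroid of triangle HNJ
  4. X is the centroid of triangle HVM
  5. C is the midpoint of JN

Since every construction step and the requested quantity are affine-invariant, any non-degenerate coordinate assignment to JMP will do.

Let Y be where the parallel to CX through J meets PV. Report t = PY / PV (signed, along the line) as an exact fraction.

t = 97/68

Work in coordinates with J = (0, 0), M = (1, 0), P = (0, 1).
1. H lies on line PM with PH:HM = 4:3 ⇒ H = (4/7, 3/7)
2. N is the centroid of triangle PJH ⇒ N = (4/21, 10/21)
3. V is the centroid of triangle HNJ ⇒ V = (16/63, 19/63)
4. X is the centroid of triangle HVM ⇒ X = (115/189, 46/189)
5. C is the midpoint of JN ⇒ C = (2/21, 5/21)
through J parallel to CX: direction (97/189, 1/189); meets PV at Y = (388/1071, 4/1071)
Y = P + t·(V−P) with t = 97/68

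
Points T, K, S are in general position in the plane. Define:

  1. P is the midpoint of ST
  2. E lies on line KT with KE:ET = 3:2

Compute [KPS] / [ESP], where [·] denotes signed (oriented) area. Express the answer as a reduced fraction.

[KPS]:[ESP] = -5/2

Set T = (0, 0), K = (1, 0), S = (0, 1); any affine frame gives the same invariant.
1. P is the midpoint of ST ⇒ P = (0, 1/2)
2. E lies on line KT with KE:ET = 3:2 ⇒ E = (2/5, 0)
2·[KPS] = -1/2, 2·[ESP] = 1/5
[KPS]:[ESP] = -1/2:1/5 = -5/2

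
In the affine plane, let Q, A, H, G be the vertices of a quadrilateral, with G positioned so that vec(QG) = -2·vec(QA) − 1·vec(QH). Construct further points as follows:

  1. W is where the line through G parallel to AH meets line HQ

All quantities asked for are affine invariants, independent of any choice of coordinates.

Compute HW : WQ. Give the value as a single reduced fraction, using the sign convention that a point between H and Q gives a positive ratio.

Assign Q = (0, 0), A = (1, 0), H = (0, 1), G = (-2, -1) — the answer is frame-independent, so this choice is without loss of generality.
1. W is where the line through G parallel to AH meets line HQ ⇒ W = (0, -3)
W = H + t·(Q−H) with t = 4, so HW:WQ = t:(1−t) = 4:-3

HW:WQ = -4/3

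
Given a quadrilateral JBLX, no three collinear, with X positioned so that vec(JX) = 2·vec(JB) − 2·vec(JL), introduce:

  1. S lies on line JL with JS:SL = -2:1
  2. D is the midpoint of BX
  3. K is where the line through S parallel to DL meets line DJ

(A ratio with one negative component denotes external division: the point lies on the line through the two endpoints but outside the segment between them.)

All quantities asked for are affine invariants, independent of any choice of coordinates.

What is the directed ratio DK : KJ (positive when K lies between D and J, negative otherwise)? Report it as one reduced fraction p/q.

Work in coordinates with J = (0, 0), B = (1, 0), L = (0, 1), X = (2, -2).
1. S lies on line JL with JS:SL = -2:1 ⇒ S = (0, 2)
2. D is the midpoint of BX ⇒ D = (3/2, -1)
3. K is where the line through S parallel to DL meets line DJ ⇒ K = (3, -2)
K = D + t·(J−D) with t = -1, so DK:KJ = t:(1−t) = -1:2

DK:KJ = -1/2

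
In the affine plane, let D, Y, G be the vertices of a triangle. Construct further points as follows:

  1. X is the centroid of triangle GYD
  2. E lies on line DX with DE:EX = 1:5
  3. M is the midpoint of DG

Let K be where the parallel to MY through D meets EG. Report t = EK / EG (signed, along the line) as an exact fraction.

t = -1/11

Work in coordinates with D = (0, 0), Y = (1, 0), G = (0, 1).
1. X is the centroid of triangle GYD ⇒ X = (1/3, 1/3)
2. E lies on line DX with DE:EX = 1:5 ⇒ E = (1/18, 1/18)
3. M is the midpoint of DG ⇒ M = (0, 1/2)
through D parallel to MY: direction (1, -1/2); meets EG at K = (2/33, -1/33)
K = E + t·(G−E) with t = -1/11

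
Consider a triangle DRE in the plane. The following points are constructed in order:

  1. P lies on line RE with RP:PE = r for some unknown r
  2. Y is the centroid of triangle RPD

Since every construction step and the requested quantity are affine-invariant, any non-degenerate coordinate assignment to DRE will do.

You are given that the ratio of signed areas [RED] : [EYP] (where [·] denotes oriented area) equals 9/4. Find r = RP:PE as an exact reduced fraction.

Work in coordinates with D = (0, 0), R = (1, 0), E = (0, 1).
1. With RP:PE = r, write λ = r/(r+1) so P = R + λ·(E−R); P is affine-linear in λ
2. Y is the centroid of triangle RPD ⇒ Y is an affine combination of earlier points and hence also affine-linear in λ
Every point depending on P is an affine combination of P and λ-independent points, so each such coordinate is linear in λ; the λ² term in each signed area is a multiple of (E−R)×(E−R) = 0, so 2·[RED] and 2·[EYP] are each linear in λ. Evaluating at λ=0 and λ=1:
  2·[RED] = 1,   2·[EYP] = -1/3·λ + 1/3
So [RED]:[EYP] = (1) / (-1/3·λ + 1/3). Setting this equal to 9/4:
  1 = 9/4·(-1/3·λ + 1/3)  ⇒  λ = -1/3
Then r = λ/(1−λ) = (-1/3)/(4/3) = -1/4. Check: with r = -1/4, P = (4/3, -1/3) and [RED]:[EYP] = 9/4 as required.

r = -1/4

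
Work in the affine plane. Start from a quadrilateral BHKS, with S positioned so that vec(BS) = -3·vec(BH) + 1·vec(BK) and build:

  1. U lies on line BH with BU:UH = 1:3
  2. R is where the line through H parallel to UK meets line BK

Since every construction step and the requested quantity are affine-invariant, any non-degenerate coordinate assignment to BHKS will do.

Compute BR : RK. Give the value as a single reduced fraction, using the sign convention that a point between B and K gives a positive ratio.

Choose coordinates B = (0, 0), H = (1, 0), K = (0, 1), S = (-3, 1).
1. U lies on line BH with BU:UH = 1:3 ⇒ U = (1/4, 0)
2. R is where the line through H parallel to UK meets line BK ⇒ R = (0, 4)
R = B + t·(K−B) with t = 4, so BR:RK = t:(1−t) = 4:-3

BR:RK = -4/3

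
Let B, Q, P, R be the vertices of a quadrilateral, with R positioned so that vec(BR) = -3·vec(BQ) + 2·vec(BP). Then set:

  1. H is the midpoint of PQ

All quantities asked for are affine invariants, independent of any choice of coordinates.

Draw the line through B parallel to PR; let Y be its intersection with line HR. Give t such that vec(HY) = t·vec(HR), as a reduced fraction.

Choose coordinates B = (0, 0), Q = (1, 0), P = (0, 1), R = (-3, 2).
1. H is the midpoint of PQ ⇒ H = (1/2, 1/2)
through B parallel to PR: direction (-3, 1); meets HR at Y = (15/2, -5/2)
Y = H + t·(R−H) with t = -2

t = -2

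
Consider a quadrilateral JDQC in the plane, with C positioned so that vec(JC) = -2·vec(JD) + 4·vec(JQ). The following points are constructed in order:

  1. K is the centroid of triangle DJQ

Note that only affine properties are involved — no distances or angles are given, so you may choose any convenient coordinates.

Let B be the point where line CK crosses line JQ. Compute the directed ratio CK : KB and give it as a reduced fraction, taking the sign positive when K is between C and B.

Work in coordinates with J = (0, 0), D = (1, 0), Q = (0, 1), C = (-2, 4).
1. K is the centroid of triangle DJQ ⇒ K = (1/3, 1/3)
line CK meets JQ at B = (0, 6/7)
K = C + t·(B−C) with t = 7/6, so CK:KB = 7/6:-1/6

CK:KB = -7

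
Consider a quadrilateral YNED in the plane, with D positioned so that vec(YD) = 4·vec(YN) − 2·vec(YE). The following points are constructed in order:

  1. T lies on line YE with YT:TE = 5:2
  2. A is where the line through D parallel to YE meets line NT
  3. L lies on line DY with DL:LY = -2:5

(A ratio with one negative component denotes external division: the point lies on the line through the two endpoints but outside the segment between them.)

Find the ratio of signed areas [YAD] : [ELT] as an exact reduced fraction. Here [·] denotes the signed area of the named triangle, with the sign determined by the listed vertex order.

[YAD]:[ELT] = -3/10

Choose coordinates Y = (0, 0), N = (1, 0), E = (0, 1), D = (4, -2).
1. T lies on line YE with YT:TE = 5:2 ⇒ T = (0, 5/7)
2. A is where the line through D parallel to YE meets line NT ⇒ A = (4, -15/7)
3. L lies on line DY with DL:LY = -2:5 ⇒ L = (20/3, -10/3)
2·[YAD] = 4/7, 2·[ELT] = -40/21
[YAD]:[ELT] = 4/7:-40/21 = -3/10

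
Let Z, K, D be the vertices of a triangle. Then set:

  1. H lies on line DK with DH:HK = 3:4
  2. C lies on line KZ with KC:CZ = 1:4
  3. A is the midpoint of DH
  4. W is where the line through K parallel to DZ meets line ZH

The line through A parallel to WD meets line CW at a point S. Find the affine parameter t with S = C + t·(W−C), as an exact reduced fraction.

Choose coordinates Z = (0, 0), K = (1, 0), D = (0, 1).
1. H lies on line DK with DH:HK = 3:4 ⇒ H = (3/7, 4/7)
2. C lies on line KZ with KC:CZ = 1:4 ⇒ C = (4/5, 0)
3. A is the midpoint of DH ⇒ A = (3/14, 11/14)
4. W is where the line through K parallel to DZ meets line ZH ⇒ W = (1, 4/3)
through A parallel to WD: direction (-1, -1/3); meets CW at S = (127/133, 412/399)
S = C + t·(W−C) with t = 103/133

t = 103/133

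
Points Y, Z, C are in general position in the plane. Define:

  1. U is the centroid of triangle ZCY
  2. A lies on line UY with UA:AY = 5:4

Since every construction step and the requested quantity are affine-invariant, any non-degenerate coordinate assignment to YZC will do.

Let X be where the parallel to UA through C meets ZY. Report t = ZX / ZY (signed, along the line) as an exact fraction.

t = 2

Set Y = (0, 0), Z = (1, 0), C = (0, 1); any affine frame gives the same invariant.
1. U is the centroid of triangle ZCY ⇒ U = (1/3, 1/3)
2. A lies on line UY with UA:AY = 5:4 ⇒ A = (4/27, 4/27)
through C parallel to UA: direction (-5/27, -5/27); meets ZY at X = (-1, 0)
X = Z + t·(Y−Z) with t = 2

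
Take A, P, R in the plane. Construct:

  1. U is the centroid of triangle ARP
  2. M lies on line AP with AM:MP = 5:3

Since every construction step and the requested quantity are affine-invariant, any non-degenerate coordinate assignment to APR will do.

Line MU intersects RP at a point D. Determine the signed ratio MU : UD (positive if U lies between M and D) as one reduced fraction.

MU:UD = 1/8

Work in coordinates with A = (0, 0), P = (1, 0), R = (0, 1).
1. U is the centroid of triangle ARP ⇒ U = (1/3, 1/3)
2. M lies on line AP with AM:MP = 5:3 ⇒ M = (5/8, 0)
line MU meets RP at D = (-2, 3)
U = M + t·(D−M) with t = 1/9, so MU:UD = 1/9:8/9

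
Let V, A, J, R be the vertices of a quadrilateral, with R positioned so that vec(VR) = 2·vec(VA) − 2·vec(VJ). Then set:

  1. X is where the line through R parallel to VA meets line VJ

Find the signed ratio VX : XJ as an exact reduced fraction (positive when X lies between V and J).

Assign V = (0, 0), A = (1, 0), J = (0, 1), R = (2, -2) — the answer is frame-independent, so this choice is without loss of generality.
1. X is where the line through R parallel to VA meets line VJ ⇒ X = (0, -2)
X = V + t·(J−V) with t = -2, so VX:XJ = t:(1−t) = -2:3

VX:XJ = -2/3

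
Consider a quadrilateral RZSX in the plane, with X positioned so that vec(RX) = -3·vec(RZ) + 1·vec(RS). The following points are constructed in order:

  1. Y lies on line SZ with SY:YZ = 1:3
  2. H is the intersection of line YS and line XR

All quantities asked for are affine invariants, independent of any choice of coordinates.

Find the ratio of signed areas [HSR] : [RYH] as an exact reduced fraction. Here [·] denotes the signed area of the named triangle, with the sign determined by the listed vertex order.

Work in coordinates with R = (0, 0), Z = (1, 0), S = (0, 1), X = (-3, 1).
1. Y lies on line SZ with SY:YZ = 1:3 ⇒ Y = (1/4, 3/4)
2. H is the intersection of line YS and line XR ⇒ H = (3/2, -1/2)
2·[HSR] = 3/2, 2·[RYH] = -5/4
[HSR]:[RYH] = 3/2:-5/4 = -6/5

[HSR]:[RYH] = -6/5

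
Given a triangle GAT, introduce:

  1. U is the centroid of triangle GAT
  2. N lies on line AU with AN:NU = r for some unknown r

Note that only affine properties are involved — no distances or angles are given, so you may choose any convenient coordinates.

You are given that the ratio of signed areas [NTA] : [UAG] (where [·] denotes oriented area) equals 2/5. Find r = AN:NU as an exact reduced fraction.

Assign G = (0, 0), A = (1, 0), T = (0, 1) — the answer is frame-independent, so this choice is without loss of generality.
1. U is the centroid of triangle GAT ⇒ U = (1/3, 1/3)
2. With AN:NU = r, write λ = r/(r+1) so N = A + λ·(U−A); N is affine-linear in λ
Every point depending on N is an affine combination of N and λ-independent points, so each such coordinate is linear in λ; the λ² term in each signed area is a multiple of (U−A)×(U−A) = 0, so 2·[NTA] and 2·[UAG] are each linear in λ. Evaluating at λ=0 and λ=1:
  2·[NTA] = -1/3·λ,   2·[UAG] = -1/3
So [NTA]:[UAG] = (-1/3·λ) / (-1/3). Setting this equal to 2/5:
  -1/3·λ = 2/5·(-1/3)  ⇒  λ = 2/5
Then r = λ/(1−λ) = (2/5)/(3/5) = 2/3. Check: with r = 2/3, N = (11/15, 2/15) and [NTA]:[UAG] = 2/5 as required.

r = 2/3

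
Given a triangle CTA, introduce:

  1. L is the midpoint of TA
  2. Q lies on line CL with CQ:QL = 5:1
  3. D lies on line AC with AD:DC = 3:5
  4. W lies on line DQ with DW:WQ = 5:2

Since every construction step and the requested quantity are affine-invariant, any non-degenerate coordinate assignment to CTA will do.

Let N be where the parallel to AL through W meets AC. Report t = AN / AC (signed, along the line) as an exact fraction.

Assign C = (0, 0), T = (1, 0), A = (0, 1) — the answer is frame-independent, so this choice is without loss of generality.
1. L is the midpoint of TA ⇒ L = (1/2, 1/2)
2. Q lies on line CL with CQ:QL = 5:1 ⇒ Q = (5/12, 5/12)
3. D lies on line AC with AD:DC = 3:5 ⇒ D = (0, 5/8)
4. W lies on line DQ with DW:WQ = 5:2 ⇒ W = (25/84, 10/21)
through W parallel to AL: direction (1/2, -1/2); meets AC at N = (0, 65/84)
N = A + t·(C−A) with t = 19/84

t = 19/84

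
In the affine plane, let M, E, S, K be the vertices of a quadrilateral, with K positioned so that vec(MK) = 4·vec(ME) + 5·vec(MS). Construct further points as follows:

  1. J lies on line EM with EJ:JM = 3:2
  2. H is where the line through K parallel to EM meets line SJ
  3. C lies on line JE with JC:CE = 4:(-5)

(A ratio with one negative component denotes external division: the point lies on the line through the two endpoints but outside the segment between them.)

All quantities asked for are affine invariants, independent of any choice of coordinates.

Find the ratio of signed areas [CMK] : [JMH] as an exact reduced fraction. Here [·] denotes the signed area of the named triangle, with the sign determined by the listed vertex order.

Work in coordinates with M = (0, 0), E = (1, 0), S = (0, 1), K = (4, 5).
1. J lies on line EM with EJ:JM = 3:2 ⇒ J = (2/5, 0)
2. H is where the line through K parallel to EM meets line SJ ⇒ H = (-8/5, 5)
3. C lies on line JE with JC:CE = 4:(-5) ⇒ C = (-2, 0)
2·[CMK] = 10, 2·[JMH] = -2
[CMK]:[JMH] = 10:-2 = -5

[CMK]:[JMH] = -5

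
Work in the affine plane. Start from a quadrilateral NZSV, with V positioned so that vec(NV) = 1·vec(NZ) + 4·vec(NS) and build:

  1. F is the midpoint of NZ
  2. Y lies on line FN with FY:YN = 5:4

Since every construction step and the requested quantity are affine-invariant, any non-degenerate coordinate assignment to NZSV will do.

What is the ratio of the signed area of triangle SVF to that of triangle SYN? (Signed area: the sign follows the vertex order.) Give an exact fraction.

[SVF]:[SYN] = 45/4

Assign N = (0, 0), Z = (1, 0), S = (0, 1), V = (1, 4) — the answer is frame-independent, so this choice is without loss of generality.
1. F is the midpoint of NZ ⇒ F = (1/2, 0)
2. Y lies on line FN with FY:YN = 5:4 ⇒ Y = (2/9, 0)
2·[SVF] = -5/2, 2·[SYN] = -2/9
[SVF]:[SYN] = -5/2:-2/9 = 45/4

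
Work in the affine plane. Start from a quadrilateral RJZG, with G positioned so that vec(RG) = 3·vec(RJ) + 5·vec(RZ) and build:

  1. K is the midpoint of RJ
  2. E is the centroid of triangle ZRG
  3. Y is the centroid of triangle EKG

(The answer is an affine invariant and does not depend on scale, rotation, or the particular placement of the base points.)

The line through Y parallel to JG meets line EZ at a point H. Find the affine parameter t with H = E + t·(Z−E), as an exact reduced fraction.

t = -11/18

Choose coordinates R = (0, 0), J = (1, 0), Z = (0, 1), G = (3, 5).
1. K is the midpoint of RJ ⇒ K = (1/2, 0)
2. E is the centroid of triangle ZRG ⇒ E = (1, 2)
3. Y is the centroid of triangle EKG ⇒ Y = (3/2, 7/3)
through Y parallel to JG: direction (2, 5); meets EZ at H = (29/18, 47/18)
H = E + t·(Z−E) with t = -11/18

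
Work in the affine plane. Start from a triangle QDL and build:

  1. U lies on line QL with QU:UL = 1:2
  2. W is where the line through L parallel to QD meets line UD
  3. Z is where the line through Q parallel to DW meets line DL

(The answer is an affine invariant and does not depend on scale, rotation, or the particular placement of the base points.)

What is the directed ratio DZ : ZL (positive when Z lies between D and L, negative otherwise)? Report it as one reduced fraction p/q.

Set Q = (0, 0), D = (1, 0), L = (0, 1); any affine frame gives the same invariant.
1. U lies on line QL with QU:UL = 1:2 ⇒ U = (0, 1/3)
2. W is where the line through L parallel to QD meets line UD ⇒ W = (-2, 1)
3. Z is where the line through Q parallel to DW meets line DL ⇒ Z = (3/2, -1/2)
Z = D + t·(L−D) with t = -1/2, so DZ:ZL = t:(1−t) = -1/2:3/2

DZ:ZL = -1/3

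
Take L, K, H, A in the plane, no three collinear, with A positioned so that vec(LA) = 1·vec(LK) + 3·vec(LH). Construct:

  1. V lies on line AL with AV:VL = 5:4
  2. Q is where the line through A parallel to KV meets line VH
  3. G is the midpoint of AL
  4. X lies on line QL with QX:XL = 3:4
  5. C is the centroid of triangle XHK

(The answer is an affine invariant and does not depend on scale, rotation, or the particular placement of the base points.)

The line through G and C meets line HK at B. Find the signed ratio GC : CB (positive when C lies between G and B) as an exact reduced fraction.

Work in coordinates with L = (0, 0), K = (1, 0), H = (0, 1), A = (1, 3).
1. V lies on line AL with AV:VL = 5:4 ⇒ V = (4/9, 4/3)
2. Q is where the line through A parallel to KV meets line VH ⇒ Q = (88/63, 43/21)
3. G is the midpoint of AL ⇒ G = (1/2, 3/2)
4. X lies on line QL with QX:XL = 3:4 ⇒ X = (352/441, 172/147)
5. C is the centroid of triangle XHK ⇒ C = (793/1323, 319/441)
line GC meets HK at B = (1159/1792, 633/1792)
C = G + t·(B−G) with t = 128/189, so GC:CB = 128/189:61/189

GC:CB = 128/61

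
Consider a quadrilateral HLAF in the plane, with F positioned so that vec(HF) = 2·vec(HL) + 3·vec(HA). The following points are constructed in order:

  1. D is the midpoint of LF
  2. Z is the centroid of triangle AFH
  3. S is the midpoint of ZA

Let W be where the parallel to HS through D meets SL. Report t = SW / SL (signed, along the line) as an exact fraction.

t = 15/14

Set H = (0, 0), L = (1, 0), A = (0, 1), F = (2, 3); any affine frame gives the same invariant.
1. D is the midpoint of LF ⇒ D = (3/2, 3/2)
2. Z is the centroid of triangle AFH ⇒ Z = (2/3, 4/3)
3. S is the midpoint of ZA ⇒ S = (1/3, 7/6)
through D parallel to HS: direction (1/3, 7/6); meets SL at W = (22/21, -1/12)
W = S + t·(L−S) with t = 15/14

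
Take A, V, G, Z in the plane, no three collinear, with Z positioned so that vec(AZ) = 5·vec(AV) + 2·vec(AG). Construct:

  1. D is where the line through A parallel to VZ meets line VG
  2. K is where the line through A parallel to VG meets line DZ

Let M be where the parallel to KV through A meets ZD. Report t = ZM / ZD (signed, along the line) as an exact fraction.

t = 43/36

Assign A = (0, 0), V = (1, 0), G = (0, 1), Z = (5, 2) — the answer is frame-independent, so this choice is without loss of generality.
1. D is where the line through A parallel to VZ meets line VG ⇒ D = (2/3, 1/3)
2. K is where the line through A parallel to VG meets line DZ ⇒ K = (-1/18, 1/18)
through A parallel to KV: direction (19/18, -1/18); meets ZD at M = (-19/108, 1/108)
M = Z + t·(D−Z) with t = 43/36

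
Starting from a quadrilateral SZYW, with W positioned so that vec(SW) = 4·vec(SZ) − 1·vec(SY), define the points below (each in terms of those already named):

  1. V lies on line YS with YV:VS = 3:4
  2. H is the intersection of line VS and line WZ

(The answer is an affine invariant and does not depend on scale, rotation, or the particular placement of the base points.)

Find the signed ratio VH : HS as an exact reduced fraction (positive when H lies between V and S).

Assign S = (0, 0), Z = (1, 0), Y = (0, 1), W = (4, -1) — the answer is frame-independent, so this choice is without loss of generality.
1. V lies on line YS with YV:VS = 3:4 ⇒ V = (0, 4/7)
2. H is the intersection of line VS and line WZ ⇒ H = (0, 1/3)
H = V + t·(S−V) with t = 5/12, so VH:HS = t:(1−t) = 5/12:7/12

VH:HS = 5/7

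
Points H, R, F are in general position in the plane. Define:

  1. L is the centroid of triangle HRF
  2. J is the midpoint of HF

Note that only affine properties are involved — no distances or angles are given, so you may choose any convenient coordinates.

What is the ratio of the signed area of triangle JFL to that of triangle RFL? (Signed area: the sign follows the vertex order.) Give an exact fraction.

[JFL]:[RFL] = -1/2

Work in coordinates with H = (0, 0), R = (1, 0), F = (0, 1).
1. L is the centroid of triangle HRF ⇒ L = (1/3, 1/3)
2. J is the midpoint of HF ⇒ J = (0, 1/2)
2·[JFL] = -1/6, 2·[RFL] = 1/3
[JFL]:[RFL] = -1/6:1/3 = -1/2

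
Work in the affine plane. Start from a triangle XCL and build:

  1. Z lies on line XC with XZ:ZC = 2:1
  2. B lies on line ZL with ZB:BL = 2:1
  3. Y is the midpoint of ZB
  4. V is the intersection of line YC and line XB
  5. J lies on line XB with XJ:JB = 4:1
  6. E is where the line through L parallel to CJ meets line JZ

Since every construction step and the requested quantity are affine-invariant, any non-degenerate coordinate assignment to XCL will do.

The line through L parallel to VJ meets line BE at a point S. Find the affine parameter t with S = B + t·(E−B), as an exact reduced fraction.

t = 4/13

Set X = (0, 0), C = (1, 0), L = (0, 1); any affine frame gives the same invariant.
1. Z lies on line XC with XZ:ZC = 2:1 ⇒ Z = (2/3, 0)
2. B lies on line ZL with ZB:BL = 2:1 ⇒ B = (2/9, 2/3)
3. Y is the midpoint of ZB ⇒ Y = (4/9, 1/3)
4. V is the intersection of line YC and line XB ⇒ V = (1/6, 1/2)
5. J lies on line XB with XJ:JB = 4:1 ⇒ J = (8/45, 8/15)
6. E is where the line through L parallel to CJ meets line JZ ⇒ E = (-37/60, 7/5)
through L parallel to VJ: direction (1/90, 1/30); meets BE at S = (-7/195, 58/65)
S = B + t·(E−B) with t = 4/13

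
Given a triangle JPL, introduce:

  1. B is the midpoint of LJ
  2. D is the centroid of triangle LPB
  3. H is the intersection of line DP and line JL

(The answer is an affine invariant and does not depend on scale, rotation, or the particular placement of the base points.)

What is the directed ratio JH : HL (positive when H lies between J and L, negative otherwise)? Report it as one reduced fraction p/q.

JH:HL = 3

Choose coordinates J = (0, 0), P = (1, 0), L = (0, 1).
1. B is the midpoint of LJ ⇒ B = (0, 1/2)
2. D is the centroid of triangle LPB ⇒ D = (1/3, 1/2)
3. H is the intersection of line DP and line JL ⇒ H = (0, 3/4)
H = J + t·(L−J) with t = 3/4, so JH:HL = t:(1−t) = 3/4:1/4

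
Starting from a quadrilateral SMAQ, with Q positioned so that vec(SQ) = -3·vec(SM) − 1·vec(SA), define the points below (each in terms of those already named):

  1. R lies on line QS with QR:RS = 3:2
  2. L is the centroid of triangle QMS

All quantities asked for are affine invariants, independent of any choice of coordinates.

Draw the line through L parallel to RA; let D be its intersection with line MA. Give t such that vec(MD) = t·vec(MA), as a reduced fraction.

Work in coordinates with S = (0, 0), M = (1, 0), A = (0, 1), Q = (-3, -1).
1. R lies on line QS with QR:RS = 3:2 ⇒ R = (-6/5, -2/5)
2. L is the centroid of triangle QMS ⇒ L = (-2/3, -1/3)
through L parallel to RA: direction (6/5, 7/5); meets MA at D = (10/39, 29/39)
D = M + t·(A−M) with t = 29/39

t = 29/39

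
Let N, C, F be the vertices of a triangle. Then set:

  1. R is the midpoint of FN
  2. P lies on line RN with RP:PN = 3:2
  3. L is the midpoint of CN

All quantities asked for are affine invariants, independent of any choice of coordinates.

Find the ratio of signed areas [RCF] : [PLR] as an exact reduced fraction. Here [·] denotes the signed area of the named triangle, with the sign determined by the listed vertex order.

[RCF]:[PLR] = 10/3

Set N = (0, 0), C = (1, 0), F = (0, 1); any affine frame gives the same invariant.
1. R is the midpoint of FN ⇒ R = (0, 1/2)
2. P lies on line RN with RP:PN = 3:2 ⇒ P = (0, 1/5)
3. L is the midpoint of CN ⇒ L = (1/2, 0)
2·[RCF] = 1/2, 2·[PLR] = 3/20
[RCF]:[PLR] = 1/2:3/20 = 10/3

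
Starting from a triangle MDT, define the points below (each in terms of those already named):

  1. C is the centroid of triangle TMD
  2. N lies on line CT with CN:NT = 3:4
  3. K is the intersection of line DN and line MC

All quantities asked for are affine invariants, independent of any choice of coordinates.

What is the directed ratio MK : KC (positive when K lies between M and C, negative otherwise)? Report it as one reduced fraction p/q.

MK:KC = -13/3

Set M = (0, 0), D = (1, 0), T = (0, 1); any affine frame gives the same invariant.
1. C is the centroid of triangle TMD ⇒ C = (1/3, 1/3)
2. N lies on line CT with CN:NT = 3:4 ⇒ N = (4/21, 13/21)
3. K is the intersection of line DN and line MC ⇒ K = (13/30, 13/30)
K = M + t·(C−M) with t = 13/10, so MK:KC = t:(1−t) = 13/10:-3/10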